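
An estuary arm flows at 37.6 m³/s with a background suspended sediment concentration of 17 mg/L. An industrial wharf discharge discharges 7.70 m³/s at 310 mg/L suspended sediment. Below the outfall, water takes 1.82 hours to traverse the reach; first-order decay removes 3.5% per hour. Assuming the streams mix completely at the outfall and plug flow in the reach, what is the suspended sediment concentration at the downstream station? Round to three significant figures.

62.6 mg/L

Mass balance: C = (37.60·17.00 + 7.700·310.0) / 45.30 = 3026/45.30 = 66.80 mg/L.
3.5%/h lost → k = −ln(1 − 0.035) = 0.03563 h⁻¹.
Applying C = C₀e^(−kt): 66.80 × 0.9372 = 62.61 mg/L.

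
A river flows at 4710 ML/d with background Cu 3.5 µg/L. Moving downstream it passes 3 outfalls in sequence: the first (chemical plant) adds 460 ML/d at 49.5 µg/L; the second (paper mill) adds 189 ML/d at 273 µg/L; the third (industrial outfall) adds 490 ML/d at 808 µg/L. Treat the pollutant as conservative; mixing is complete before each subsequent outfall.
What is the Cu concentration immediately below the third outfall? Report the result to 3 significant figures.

Below outfall 1: Q → 5170 ML/d, C = (4710·3.500 + 460.0·49.50)/5170 = 7.593 µg/L.
Below outfall 2: Q → 5359 ML/d, C = (5170·7.593 + 189.0·273.0)/5359 = 16.95 µg/L.
Below outfall 3: Q → 5849 ML/d, C = (5359·16.95 + 490.0·808.0)/5849 = 83.22 µg/L.

83.2 µg/L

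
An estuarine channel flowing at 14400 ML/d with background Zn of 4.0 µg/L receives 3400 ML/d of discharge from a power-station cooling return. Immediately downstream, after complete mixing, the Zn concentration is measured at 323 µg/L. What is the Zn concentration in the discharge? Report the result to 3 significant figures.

1670 µg/L

Mass balance: 14400·4.000 + 3400·Cₑ = 17800·323.0
→ Cₑ = (17800·323.0 − 14400·4.000) / 3400 = 1674 µg/L.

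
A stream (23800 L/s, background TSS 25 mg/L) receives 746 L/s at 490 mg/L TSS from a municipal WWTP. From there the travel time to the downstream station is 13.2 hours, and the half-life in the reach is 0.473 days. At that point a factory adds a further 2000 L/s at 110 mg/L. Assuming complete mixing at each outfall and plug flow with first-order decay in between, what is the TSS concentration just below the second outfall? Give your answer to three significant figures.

Conservation of mass: C = (23800·25.00 + 746.0·490.0) / 24550 = 960500/24550 = 39.13 mg/L; combined flow 24550 L/s.
Half-life 0.473 d → k = ln 2 / 0.473 = 1.465 d⁻¹.
Decay over the reach: 39.13·exp(−kt) = 39.13·0.4466 = 17.48 mg/L.
At the second outfall, C = (24550·17.48 + 2000·110.0) / (24550 + 2000) = 24.45 mg/L.

24.4 mg/L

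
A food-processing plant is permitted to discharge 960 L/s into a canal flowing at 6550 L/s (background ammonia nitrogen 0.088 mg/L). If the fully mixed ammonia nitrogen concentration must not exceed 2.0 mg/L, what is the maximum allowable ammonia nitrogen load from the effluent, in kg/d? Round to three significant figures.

Mass balance at the limit: 6550·0.08800 + 960.0·Cₑ = 7510·2.0 → Cₑ = 15.05 mg/L.
960.0 L/s = 0.9600 m³/s. Load = 0.9600 m³/s × 15.05 g/m³ × 86 400 s/d = 1248 kg/d.

1250 kg/d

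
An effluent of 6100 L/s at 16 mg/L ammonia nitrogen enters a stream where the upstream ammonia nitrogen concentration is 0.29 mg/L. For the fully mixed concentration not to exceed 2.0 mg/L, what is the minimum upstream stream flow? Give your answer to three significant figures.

Set C_mix = 2.0: (Q·0.2900 + 6100·16.00) / (Q + 6100) = 2.0
→ Q = 6100·(16.00 − 2.0)/(2.0 − 0.2900) = 49940 L/s.

49900 L/s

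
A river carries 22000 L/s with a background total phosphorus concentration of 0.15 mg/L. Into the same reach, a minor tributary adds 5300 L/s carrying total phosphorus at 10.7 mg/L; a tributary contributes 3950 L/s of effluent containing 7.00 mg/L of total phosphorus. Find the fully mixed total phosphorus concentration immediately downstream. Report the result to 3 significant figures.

Mixed concentration C = ΣQC/ΣQ = (22000·0.1500 + 5300·10.70 + 3950·7.000) / 31250 = 87660/31250 = 2.805 mg/L.

2.81 mg/L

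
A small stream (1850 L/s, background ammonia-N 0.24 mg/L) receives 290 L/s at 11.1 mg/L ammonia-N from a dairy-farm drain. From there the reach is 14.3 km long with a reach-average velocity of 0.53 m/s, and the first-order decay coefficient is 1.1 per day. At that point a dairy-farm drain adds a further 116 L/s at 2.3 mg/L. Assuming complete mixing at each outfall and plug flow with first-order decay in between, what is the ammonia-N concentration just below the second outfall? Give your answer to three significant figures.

1.27 mg/L

Mass balance: C = (1850·0.2400 + 290.0·11.10) / 2140 = 3663/2140 = 1.712 mg/L; combined flow 2140 L/s.
Travel time t = 14.3·1000 / 0.53 = 26980 s = 7.495 h.
Decay over the reach: 1.712·exp(−kt) = 1.712·0.7093 = 1.214 mg/L.
Second outfall: C = (2140·1.214 + 116.0·2.300)/2256 = 1.270 mg/L.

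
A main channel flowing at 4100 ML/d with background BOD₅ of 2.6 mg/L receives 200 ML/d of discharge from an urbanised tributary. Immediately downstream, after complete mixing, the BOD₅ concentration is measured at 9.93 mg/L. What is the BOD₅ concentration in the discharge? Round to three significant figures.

Mass balance: 4100·2.600 + 200.0·Cₑ = 4300·9.930
→ Cₑ = (4300·9.930 − 4100·2.600) / 200.0 = 160.2 mg/L.

160 mg/L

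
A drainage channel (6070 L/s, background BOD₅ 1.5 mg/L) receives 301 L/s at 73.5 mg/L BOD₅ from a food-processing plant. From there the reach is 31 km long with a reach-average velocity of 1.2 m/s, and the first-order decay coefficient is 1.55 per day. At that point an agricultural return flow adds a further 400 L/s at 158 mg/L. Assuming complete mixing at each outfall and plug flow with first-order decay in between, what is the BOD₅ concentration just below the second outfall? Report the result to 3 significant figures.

Flow-weighted average: C = (6070·1.500 + 301.0·73.50) / 6371 = 31230/6371 = 4.902 mg/L; combined flow 6371 L/s.
Travel time t = 31·1000 / 1.2 = 25830 s = 7.176 h.
Applying C = C₀e^(−kt): 4.902 × 0.6291 = 3.084 mg/L.
At the second outfall, C = (6371·3.084 + 400.0·158.0) / (6371 + 400.0) = 12.24 mg/L.

12.2 mg/L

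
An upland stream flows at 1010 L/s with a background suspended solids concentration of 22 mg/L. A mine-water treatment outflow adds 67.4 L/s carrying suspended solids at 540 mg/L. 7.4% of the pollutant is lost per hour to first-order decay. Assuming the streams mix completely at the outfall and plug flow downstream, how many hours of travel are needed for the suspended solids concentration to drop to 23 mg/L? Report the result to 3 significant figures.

11.2 h

Conservation of mass: C = (1010·22.00 + 67.40·540.0) / 1077 = 58620/1077 = 54.41 mg/L.
7.4%/h lost → k = −ln(1 − 0.074) = 0.07688 h⁻¹.
54.41·exp(−k·t) = 23 → t = ln(54.41/23)/k = 40320 s = 11.20 h.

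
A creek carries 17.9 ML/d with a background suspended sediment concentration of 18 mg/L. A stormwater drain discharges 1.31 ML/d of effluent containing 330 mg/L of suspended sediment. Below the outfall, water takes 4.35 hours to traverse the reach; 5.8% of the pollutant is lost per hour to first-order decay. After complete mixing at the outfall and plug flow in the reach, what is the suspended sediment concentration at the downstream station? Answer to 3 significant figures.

30.3 mg/L

After mixing, C = (17.90·18.00 + 1.310·330.0) / 19.21 = 754.5/19.21 = 39.28 mg/L.
5.8%/h lost → k = −ln(1 − 0.058) = 0.05975 h⁻¹.
First-order decay: C = 39.28·exp(−k·t) = 39.28·0.7711 = 30.29 mg/L.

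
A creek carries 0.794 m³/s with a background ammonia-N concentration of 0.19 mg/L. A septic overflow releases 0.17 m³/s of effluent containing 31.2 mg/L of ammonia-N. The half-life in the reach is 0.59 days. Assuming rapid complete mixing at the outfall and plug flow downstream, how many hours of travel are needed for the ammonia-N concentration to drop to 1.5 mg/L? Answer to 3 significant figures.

Conservation of mass: C = (0.7940·0.1900 + 0.1700·31.20) / 0.9640 = 5.455/0.9640 = 5.659 mg/L.
Half-life 0.59 d → k = ln 2 / 0.59 = 1.175 d⁻¹.
5.659·exp(−k·t) = 1.5 → t = ln(5.659/1.5)/k = 97640 s = 27.12 h.

27.1 h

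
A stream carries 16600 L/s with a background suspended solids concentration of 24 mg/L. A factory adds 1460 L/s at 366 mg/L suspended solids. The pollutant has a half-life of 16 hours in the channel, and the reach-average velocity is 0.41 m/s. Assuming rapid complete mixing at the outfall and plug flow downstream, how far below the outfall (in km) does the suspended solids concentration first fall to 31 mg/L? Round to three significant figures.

17.4 km

Conservation of mass: C = (16600·24.00 + 1460·366.0) / 18060 = 932800/18060 = 51.65 mg/L.
Half-life 16 h → k = ln 2 / 16 = 0.04332 h⁻¹ = 1.040 d⁻¹.
Set 51.65·exp(−k·t) = 31 → t = ln(51.65/31)/k = 42420 s = 11.78 h.
Distance = v·t = 0.41·42420 = 17390 m = 17.39 km.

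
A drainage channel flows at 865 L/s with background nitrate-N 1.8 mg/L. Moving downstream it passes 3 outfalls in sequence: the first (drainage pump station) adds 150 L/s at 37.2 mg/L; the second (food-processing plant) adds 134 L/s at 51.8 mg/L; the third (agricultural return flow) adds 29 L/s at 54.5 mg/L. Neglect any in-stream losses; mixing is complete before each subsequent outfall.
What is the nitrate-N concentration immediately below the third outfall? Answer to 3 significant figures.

13.3 mg/L

After outfall 1: Q = 865.0 + 150.0 = 1015 L/s; C = (865.0·1.800 + 150.0·37.20)/1015 = 7.032 mg/L.
After outfall 2: Q = 1015 + 134.0 = 1149 L/s; C = (1015·7.032 + 134.0·51.80)/1149 = 12.25 mg/L.
After outfall 3: Q = 1149 + 29.00 = 1178 L/s; C = (1149·12.25 + 29.00·54.50)/1178 = 13.29 mg/L.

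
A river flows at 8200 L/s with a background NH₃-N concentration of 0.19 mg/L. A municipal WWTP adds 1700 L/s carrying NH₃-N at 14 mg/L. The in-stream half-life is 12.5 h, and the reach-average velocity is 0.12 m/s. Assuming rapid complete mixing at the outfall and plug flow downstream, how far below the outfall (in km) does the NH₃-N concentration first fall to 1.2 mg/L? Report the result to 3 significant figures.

5.91 km

Mixed concentration C = ΣQC/ΣQ = (8200·0.1900 + 1700·14.00) / 9900 = 25360/9900 = 2.561 mg/L.
Half-life 12.5 h → k = ln 2 / 12.5 = 0.05545 h⁻¹ = 1.331 d⁻¹.
Set 2.561·exp(−k·t) = 1.2 → t = ln(2.561/1.2)/k = 49230 s = 13.67 h.
Distance = v·t = 0.12·49230 = 5907 m = 5.907 km.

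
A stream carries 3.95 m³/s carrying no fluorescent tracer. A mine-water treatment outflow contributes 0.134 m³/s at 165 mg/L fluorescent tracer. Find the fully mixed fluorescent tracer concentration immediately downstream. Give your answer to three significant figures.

After mixing, C = (3.950·0 + 0.1340·165.0) / 4.084 = 22.11/4.084 = 5.414 mg/L.

5.41 mg/L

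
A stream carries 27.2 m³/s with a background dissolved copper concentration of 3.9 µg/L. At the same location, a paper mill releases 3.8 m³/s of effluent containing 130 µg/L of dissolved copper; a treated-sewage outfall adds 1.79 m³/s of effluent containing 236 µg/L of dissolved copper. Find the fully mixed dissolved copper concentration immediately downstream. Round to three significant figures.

31.2 µg/L

After mixing, C = (27.20·3.900 + 3.800·130.0 + 1.790·236.0) / 32.79 = 1023/32.79 = 31.18 µg/L.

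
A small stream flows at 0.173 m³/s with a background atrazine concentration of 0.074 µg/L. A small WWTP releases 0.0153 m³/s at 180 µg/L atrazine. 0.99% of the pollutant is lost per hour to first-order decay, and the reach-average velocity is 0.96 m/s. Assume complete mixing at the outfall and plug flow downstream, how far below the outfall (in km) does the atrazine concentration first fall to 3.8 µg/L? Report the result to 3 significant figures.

470 km

Mass balance: C = (0.1730·0.07400 + 0.01530·180.0) / 0.1883 = 2.767/0.1883 = 14.69 µg/L.
0.99%/h lost → k = −ln(1 − 0.0099) = 0.009949 h⁻¹.
Set 14.69·exp(−k·t) = 3.8 → t = ln(14.69/3.8)/k = 489300 s = 135.9 h.
Distance = v·t = 0.96·489300 = 469800 m = 469.8 km.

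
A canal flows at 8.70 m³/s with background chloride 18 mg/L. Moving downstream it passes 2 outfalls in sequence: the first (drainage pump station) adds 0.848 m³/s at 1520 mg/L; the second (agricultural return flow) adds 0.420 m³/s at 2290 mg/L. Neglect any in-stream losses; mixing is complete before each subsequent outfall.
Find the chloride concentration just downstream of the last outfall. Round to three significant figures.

242 mg/L

Below outfall 1: Q → 9.548 m³/s, C = (8.700·18.00 + 0.8480·1520)/9.548 = 151.4 mg/L.
Below outfall 2: Q → 9.968 m³/s, C = (9.548·151.4 + 0.4200·2290)/9.968 = 241.5 mg/L.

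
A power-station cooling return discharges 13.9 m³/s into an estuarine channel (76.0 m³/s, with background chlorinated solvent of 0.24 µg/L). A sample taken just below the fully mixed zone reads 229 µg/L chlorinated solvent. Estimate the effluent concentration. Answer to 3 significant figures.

Mass balance: 76.00·0.2400 + 13.90·Cₑ = 89.90·229.0
→ Cₑ = (89.90·229.0 − 76.00·0.2400) / 13.90 = 1480 µg/L.

1480 µg/L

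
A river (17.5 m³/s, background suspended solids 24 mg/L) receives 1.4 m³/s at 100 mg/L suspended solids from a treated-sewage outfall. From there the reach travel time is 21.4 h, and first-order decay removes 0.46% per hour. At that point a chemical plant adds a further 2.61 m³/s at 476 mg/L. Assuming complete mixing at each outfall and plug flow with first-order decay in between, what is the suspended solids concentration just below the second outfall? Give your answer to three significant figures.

Mass balance: C = (17.50·24.00 + 1.400·100.0) / 18.90 = 560.0/18.90 = 29.63 mg/L; combined flow 18.90 m³/s.
0.46%/h lost → k = −ln(1 − 0.0046) = 0.004611 h⁻¹.
Decay over the reach: 29.63·exp(−kt) = 29.63·0.9060 = 26.85 mg/L.
At the second outfall, C = (18.90·26.85 + 2.610·476.0) / (18.90 + 2.610) = 81.35 mg/L.

81.3 mg/L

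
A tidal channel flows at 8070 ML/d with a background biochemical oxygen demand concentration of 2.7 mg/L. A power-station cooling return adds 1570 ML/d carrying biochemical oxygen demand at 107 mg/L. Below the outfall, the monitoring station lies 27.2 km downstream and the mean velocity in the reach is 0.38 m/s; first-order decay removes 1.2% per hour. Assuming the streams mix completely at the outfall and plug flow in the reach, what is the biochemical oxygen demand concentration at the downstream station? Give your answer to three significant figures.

Mixed concentration C = ΣQC/ΣQ = (8070·2.700 + 1570·107.0) / 9640 = 189800/9640 = 19.69 mg/L.
Travel time t = 27.2·1000 / 0.38 = 71580 s = 19.88 h.
1.2%/h lost → k = −ln(1 − 0.012) = 0.01207 h⁻¹.
Applying C = C₀e^(−kt): 19.69 × 0.7866 = 15.49 mg/L.

15.5 mg/L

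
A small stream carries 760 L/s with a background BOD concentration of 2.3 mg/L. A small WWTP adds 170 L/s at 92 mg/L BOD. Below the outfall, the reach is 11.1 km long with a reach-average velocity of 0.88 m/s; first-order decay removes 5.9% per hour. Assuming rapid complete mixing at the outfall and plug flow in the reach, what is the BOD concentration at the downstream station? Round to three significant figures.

15.1 mg/L

Mixed concentration C = ΣQC/ΣQ = (760.0·2.300 + 170.0·92.00) / 930.0 = 17390/930.0 = 18.70 mg/L.
Travel time t = 11.1·1000 / 0.88 = 12610 s = 3.504 h.
5.9%/h lost → k = −ln(1 − 0.059) = 0.06081 h⁻¹.
Applying C = C₀e^(−kt): 18.70 × 0.8081 = 15.11 mg/L.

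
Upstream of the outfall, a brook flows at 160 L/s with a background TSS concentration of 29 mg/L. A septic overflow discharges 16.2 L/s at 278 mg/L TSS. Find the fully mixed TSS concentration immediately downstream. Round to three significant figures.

After mixing, C = (160.0·29.00 + 16.20·278.0) / 176.2 = 9144/176.2 = 51.89 mg/L.

51.9 mg/L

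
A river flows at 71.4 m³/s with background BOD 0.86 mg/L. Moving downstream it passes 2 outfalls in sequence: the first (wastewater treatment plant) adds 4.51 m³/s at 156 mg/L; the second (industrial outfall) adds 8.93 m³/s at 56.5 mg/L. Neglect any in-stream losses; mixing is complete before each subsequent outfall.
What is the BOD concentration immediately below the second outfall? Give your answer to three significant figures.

Below outfall 1: Q → 75.91 m³/s, C = (71.40·0.8600 + 4.510·156.0)/75.91 = 10.08 mg/L.
Below outfall 2: Q → 84.84 m³/s, C = (75.91·10.08 + 8.930·56.50)/84.84 = 14.96 mg/L.

15.0 mg/L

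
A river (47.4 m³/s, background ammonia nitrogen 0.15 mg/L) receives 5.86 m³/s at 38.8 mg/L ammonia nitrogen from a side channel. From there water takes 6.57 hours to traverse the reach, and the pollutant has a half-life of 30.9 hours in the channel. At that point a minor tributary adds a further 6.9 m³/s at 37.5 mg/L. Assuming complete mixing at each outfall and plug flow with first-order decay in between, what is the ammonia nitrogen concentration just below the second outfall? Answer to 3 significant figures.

7.66 mg/L

Flow-weighted average: C = (47.40·0.1500 + 5.860·38.80) / 53.26 = 234.5/53.26 = 4.403 mg/L; combined flow 53.26 m³/s.
Half-life 30.9 h → k = ln 2 / 30.9 = 0.02243 h⁻¹ = 0.5384 d⁻¹.
Applying C = C₀e^(−kt): 4.403 × 0.8630 = 3.799 mg/L.
Second outfall: C = (53.26·3.799 + 6.900·37.50)/60.16 = 7.665 mg/L.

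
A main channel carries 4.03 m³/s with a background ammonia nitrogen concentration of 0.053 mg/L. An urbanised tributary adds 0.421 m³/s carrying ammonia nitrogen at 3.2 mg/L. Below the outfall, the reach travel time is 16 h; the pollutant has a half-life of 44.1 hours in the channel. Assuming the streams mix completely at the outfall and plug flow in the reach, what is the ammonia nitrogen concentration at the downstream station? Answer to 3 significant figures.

After mixing, C = (4.030·0.05300 + 0.4210·3.200) / 4.451 = 1.561/4.451 = 0.3507 mg/L.
Half-life 44.1 h → k = ln 2 / 44.1 = 0.01572 h⁻¹ = 0.3772 d⁻¹.
Decay over the reach: 0.3507·exp(−kt) = 0.3507·0.7776 = 0.2727 mg/L.

0.273 mg/L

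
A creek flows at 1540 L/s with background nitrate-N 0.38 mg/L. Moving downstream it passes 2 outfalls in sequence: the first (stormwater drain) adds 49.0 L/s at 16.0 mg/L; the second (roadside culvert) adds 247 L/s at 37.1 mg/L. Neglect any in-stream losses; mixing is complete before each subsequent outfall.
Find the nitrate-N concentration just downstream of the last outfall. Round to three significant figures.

5.74 mg/L

Outfall 1: combined Q = 1589 L/s; C = (1540·0.3800 + 49.00·16.00)/1589 = 0.8617 mg/L.
Outfall 2: combined Q = 1836 L/s; C = (1589·0.8617 + 247.0·37.10)/1836 = 5.737 mg/L.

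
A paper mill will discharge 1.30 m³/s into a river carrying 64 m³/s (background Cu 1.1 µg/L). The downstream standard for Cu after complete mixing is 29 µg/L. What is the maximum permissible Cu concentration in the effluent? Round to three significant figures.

At the limit, (Qr·Cr + Qe·Cₑ)/(Qr + Qe) = 29:
Cₑ = (65.30·29 − 64.00·1.100) / 1.300 = 1403 µg/L.

1400 µg/L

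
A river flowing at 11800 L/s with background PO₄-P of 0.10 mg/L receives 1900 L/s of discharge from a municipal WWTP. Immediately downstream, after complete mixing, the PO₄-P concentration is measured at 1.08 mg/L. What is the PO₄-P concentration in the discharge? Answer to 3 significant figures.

Mass balance: 11800·0.1000 + 1900·Cₑ = 13700·1.080
→ Cₑ = (13700·1.080 − 11800·0.1000) / 1900 = 7.166 mg/L.

7.17 mg/L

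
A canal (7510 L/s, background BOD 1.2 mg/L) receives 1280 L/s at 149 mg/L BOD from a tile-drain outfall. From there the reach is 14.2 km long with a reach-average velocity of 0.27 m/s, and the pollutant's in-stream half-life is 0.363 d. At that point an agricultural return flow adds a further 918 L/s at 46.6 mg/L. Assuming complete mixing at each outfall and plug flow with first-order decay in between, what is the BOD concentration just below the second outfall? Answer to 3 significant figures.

10.8 mg/L

After mixing, C = (7510·1.200 + 1280·149.0) / 8790 = 199700/8790 = 22.72 mg/L; combined flow 8790 L/s.
Travel time t = 14.2·1000 / 0.27 = 52590 s = 14.61 h.
Half-life 0.363 d → k = ln 2 / 0.363 = 1.909 d⁻¹.
First-order decay: C = 22.72·exp(−k·t) = 22.72·0.3128 = 7.107 mg/L.
Second outfall: C = (8790·7.107 + 918.0·46.60)/9708 = 10.84 mg/L.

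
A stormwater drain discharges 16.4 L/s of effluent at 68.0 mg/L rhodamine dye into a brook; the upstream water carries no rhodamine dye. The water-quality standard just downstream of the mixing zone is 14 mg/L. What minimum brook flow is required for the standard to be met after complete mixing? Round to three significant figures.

Set C_mix = 14: (Q·0 + 16.40·68.00) / (Q + 16.40) = 14
→ Q = 16.40·(68.00 − 14)/(14 − 0) = 63.26 L/s.

63.3 L/s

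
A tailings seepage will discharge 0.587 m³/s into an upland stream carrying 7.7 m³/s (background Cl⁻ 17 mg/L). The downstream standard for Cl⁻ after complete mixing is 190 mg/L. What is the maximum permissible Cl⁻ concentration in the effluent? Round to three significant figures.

2460 mg/L

At the limit, (Qr·Cr + Qe·Cₑ)/(Qr + Qe) = 190:
Cₑ = (8.287·190 − 7.700·17.00) / 0.5870 = 2459 mg/L.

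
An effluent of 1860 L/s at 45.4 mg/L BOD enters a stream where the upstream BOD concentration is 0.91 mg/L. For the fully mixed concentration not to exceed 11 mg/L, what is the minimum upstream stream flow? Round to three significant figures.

Set C_mix = 11: (Q·0.9100 + 1860·45.40) / (Q + 1860) = 11
→ Q = 1860·(45.40 − 11)/(11 − 0.9100) = 6341 L/s.

6340 L/s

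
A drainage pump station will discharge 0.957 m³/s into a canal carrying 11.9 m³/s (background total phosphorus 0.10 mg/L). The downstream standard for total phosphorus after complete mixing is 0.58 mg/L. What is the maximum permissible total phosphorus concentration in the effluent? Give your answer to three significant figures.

6.55 mg/L

At the limit, (Qr·Cr + Qe·Cₑ)/(Qr + Qe) = 0.58:
Cₑ = (12.86·0.58 − 11.90·0.1000) / 0.9570 = 6.549 mg/L.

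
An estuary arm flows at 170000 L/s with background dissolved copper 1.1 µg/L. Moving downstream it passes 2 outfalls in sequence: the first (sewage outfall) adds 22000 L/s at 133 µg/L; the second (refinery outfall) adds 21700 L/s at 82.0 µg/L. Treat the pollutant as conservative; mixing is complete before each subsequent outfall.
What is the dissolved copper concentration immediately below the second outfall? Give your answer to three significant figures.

22.9 µg/L

After outfall 1: Q = 170000 + 22000 = 192000 L/s; C = (170000·1.100 + 22000·133.0)/192000 = 16.21 µg/L.
After outfall 2: Q = 192000 + 21700 = 213700 L/s; C = (192000·16.21 + 21700·82.00)/213700 = 22.89 µg/L.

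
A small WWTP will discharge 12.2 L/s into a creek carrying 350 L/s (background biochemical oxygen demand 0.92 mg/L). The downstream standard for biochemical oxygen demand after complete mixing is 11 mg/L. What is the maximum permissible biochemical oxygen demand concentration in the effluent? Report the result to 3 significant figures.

At the limit, (Qr·Cr + Qe·Cₑ)/(Qr + Qe) = 11:
Cₑ = (362.2·11 − 350.0·0.9200) / 12.20 = 300.2 mg/L.

300 mg/L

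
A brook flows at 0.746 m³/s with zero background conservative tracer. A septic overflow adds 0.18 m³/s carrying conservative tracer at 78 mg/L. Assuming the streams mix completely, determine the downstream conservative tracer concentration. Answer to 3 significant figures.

Conservation of mass: C = (0.7460·0 + 0.1800·78.00) / 0.9260 = 14.04/0.9260 = 15.16 mg/L.

15.2 mg/L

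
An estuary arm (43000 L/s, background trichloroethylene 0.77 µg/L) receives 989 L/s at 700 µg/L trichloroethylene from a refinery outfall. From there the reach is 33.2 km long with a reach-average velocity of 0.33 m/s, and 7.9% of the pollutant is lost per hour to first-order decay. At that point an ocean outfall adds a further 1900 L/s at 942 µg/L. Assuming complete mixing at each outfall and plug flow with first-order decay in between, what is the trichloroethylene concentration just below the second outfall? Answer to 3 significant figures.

After mixing, C = (43000·0.7700 + 989.0·700.0) / 43990 = 725400/43990 = 16.49 µg/L; combined flow 43990 L/s.
Travel time t = 33.2·1000 / 0.33 = 100600 s = 27.95 h.
7.9%/h lost → k = −ln(1 − 0.079) = 0.08230 h⁻¹.
Decay over the reach: 16.49·exp(−kt) = 16.49·0.1003 = 1.654 µg/L.
Second outfall: C = (43990·1.654 + 1900·942.0)/45890 = 40.59 µg/L.

40.6 µg/L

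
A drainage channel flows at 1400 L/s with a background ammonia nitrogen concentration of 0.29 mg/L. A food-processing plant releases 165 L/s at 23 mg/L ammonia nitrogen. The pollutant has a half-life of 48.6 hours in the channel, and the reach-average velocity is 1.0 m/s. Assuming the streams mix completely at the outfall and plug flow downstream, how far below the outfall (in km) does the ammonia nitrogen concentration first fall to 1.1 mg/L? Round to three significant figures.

225 km

Flow-weighted average: C = (1400·0.2900 + 165.0·23.00) / 1565 = 4201/1565 = 2.684 mg/L.
Half-life 48.6 h → k = ln 2 / 48.6 = 0.01426 h⁻¹ = 0.3423 d⁻¹.
Set 2.684·exp(−k·t) = 1.1 → t = ln(2.684/1.1)/k = 225200 s = 62.55 h.
Distance = v·t = 1.0·225200 = 225200 m = 225.2 km.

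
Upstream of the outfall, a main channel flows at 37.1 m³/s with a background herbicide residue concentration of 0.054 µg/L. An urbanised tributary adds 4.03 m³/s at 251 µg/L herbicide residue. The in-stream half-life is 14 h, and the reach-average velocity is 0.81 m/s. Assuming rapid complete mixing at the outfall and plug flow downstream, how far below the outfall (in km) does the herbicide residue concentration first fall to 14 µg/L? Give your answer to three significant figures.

33.3 km

Mass balance: C = (37.10·0.05400 + 4.030·251.0) / 41.13 = 1014/41.13 = 24.64 µg/L.
Half-life 14 h → k = ln 2 / 14 = 0.04951 h⁻¹ = 1.188 d⁻¹.
Set 24.64·exp(−k·t) = 14 → t = ln(24.64/14)/k = 41110 s = 11.42 h.
Distance = v·t = 0.81·41110 = 33300 m = 33.30 km.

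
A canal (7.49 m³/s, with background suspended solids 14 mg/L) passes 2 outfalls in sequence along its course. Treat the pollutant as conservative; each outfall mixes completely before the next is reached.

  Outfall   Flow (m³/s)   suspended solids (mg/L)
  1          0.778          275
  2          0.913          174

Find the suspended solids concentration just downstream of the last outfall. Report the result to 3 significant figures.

52.0 mg/L

Outfall 1: combined Q = 8.268 m³/s; C = (7.490·14.00 + 0.7780·275.0)/8.268 = 38.56 mg/L.
Outfall 2: combined Q = 9.181 m³/s; C = (8.268·38.56 + 0.9130·174.0)/9.181 = 52.03 mg/L.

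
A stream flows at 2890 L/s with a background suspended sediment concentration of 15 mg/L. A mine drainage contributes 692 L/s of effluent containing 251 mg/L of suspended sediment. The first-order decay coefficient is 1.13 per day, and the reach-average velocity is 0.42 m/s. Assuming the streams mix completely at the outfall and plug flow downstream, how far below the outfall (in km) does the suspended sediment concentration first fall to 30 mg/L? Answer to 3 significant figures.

After mixing, C = (2890·15.00 + 692.0·251.0) / 3582 = 217000/3582 = 60.59 mg/L.
Set 60.59·exp(−k·t) = 30 → t = ln(60.59/30)/k = 53750 s = 14.93 h.
Distance = v·t = 0.42·53750 = 22570 m = 22.57 km.

22.6 km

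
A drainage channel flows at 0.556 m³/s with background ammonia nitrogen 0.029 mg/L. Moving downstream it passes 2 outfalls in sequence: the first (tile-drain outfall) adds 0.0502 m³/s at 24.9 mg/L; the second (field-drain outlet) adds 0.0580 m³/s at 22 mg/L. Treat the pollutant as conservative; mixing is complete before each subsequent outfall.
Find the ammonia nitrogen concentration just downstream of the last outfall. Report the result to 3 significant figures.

3.83 mg/L

After outfall 1: Q = 0.5560 + 0.05020 = 0.6062 m³/s; C = (0.5560·0.02900 + 0.05020·24.90)/0.6062 = 2.089 mg/L.
After outfall 2: Q = 0.6062 + 0.05800 = 0.6642 m³/s; C = (0.6062·2.089 + 0.05800·22.00)/0.6642 = 3.827 mg/L.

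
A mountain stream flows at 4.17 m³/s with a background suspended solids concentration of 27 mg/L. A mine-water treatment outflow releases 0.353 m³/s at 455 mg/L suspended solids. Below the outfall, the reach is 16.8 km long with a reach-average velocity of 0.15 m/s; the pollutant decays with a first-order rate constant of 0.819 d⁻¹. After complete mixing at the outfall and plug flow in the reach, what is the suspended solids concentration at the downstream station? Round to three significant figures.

Mass balance: C = (4.170·27.00 + 0.3530·455.0) / 4.523 = 273.2/4.523 = 60.40 mg/L.
Travel time t = 16.8·1000 / 0.15 = 112000 s = 31.11 h.
Applying C = C₀e^(−kt): 60.40 × 0.3459 = 20.89 mg/L.

20.9 mg/L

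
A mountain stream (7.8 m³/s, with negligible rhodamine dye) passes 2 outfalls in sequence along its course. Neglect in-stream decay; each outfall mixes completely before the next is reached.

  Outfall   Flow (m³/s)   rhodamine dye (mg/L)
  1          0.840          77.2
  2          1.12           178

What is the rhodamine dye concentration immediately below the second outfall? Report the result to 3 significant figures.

Below outfall 1: Q → 8.640 m³/s, C = (7.800·0 + 0.8400·77.20)/8.640 = 7.506 mg/L.
Below outfall 2: Q → 9.760 m³/s, C = (8.640·7.506 + 1.120·178.0)/9.760 = 27.07 mg/L.

27.1 mg/L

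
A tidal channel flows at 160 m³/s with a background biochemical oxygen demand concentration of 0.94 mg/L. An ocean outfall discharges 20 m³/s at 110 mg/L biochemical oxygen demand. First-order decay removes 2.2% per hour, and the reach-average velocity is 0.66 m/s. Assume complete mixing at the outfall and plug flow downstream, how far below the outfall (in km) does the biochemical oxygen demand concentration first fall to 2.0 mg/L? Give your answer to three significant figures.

200 km

Flow-weighted average: C = (160.0·0.9400 + 20.00·110.0) / 180.0 = 2350/180.0 = 13.06 mg/L.
2.2%/h lost → k = −ln(1 − 0.022) = 0.02225 h⁻¹.
Set 13.06·exp(−k·t) = 2.0 → t = ln(13.06/2.0)/k = 303600 s = 84.34 h.
Distance = v·t = 0.66·303600 = 200400 m = 200.4 km.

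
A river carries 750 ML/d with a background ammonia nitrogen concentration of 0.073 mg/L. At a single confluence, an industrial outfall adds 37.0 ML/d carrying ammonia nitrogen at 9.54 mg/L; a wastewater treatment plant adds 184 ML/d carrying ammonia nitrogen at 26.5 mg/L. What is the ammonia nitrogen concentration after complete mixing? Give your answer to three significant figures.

Conservation of mass: C = (750.0·0.07300 + 37.00·9.540 + 184.0·26.50) / 971.0 = 5284/971.0 = 5.442 mg/L.

5.44 mg/L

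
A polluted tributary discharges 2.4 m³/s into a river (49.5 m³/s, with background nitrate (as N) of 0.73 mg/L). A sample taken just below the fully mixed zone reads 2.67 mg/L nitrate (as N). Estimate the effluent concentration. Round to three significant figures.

Mass balance: 49.50·0.7300 + 2.400·Cₑ = 51.90·2.670
→ Cₑ = (51.90·2.670 − 49.50·0.7300) / 2.400 = 42.68 mg/L.

42.7 mg/L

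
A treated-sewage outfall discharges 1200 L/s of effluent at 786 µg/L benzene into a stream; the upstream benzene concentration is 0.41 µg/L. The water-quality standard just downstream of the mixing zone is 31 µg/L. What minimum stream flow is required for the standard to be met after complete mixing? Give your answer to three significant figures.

29600 L/s

Set C_mix = 31: (Q·0.4100 + 1200·786.0) / (Q + 1200) = 31
→ Q = 1200·(786.0 − 31)/(31 − 0.4100) = 29620 L/s.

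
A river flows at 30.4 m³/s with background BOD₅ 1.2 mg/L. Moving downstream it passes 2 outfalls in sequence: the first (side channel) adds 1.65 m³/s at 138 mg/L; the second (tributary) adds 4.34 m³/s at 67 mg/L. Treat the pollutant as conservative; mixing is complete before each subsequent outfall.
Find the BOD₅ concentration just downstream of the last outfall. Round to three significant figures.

Below outfall 1: Q → 32.05 m³/s, C = (30.40·1.200 + 1.650·138.0)/32.05 = 8.243 mg/L.
Below outfall 2: Q → 36.39 m³/s, C = (32.05·8.243 + 4.340·67.00)/36.39 = 15.25 mg/L.

15.3 mg/L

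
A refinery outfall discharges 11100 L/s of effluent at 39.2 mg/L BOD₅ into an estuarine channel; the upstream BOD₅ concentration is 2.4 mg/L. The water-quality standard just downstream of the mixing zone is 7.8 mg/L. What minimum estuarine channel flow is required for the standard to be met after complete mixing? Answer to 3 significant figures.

Set C_mix = 7.8: (Q·2.400 + 11100·39.20) / (Q + 11100) = 7.8
→ Q = 11100·(39.20 − 7.8)/(7.8 − 2.400) = 64540 L/s.

64500 L/s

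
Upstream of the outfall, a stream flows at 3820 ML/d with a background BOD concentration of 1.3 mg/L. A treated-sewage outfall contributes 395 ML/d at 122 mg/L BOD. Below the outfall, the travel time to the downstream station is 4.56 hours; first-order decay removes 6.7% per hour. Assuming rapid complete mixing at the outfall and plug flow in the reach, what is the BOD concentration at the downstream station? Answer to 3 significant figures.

9.19 mg/L

Conservation of mass: C = (3820·1.300 + 395.0·122.0) / 4215 = 53160/4215 = 12.61 mg/L.
6.7%/h lost → k = −ln(1 − 0.067) = 0.06935 h⁻¹.
First-order decay: C = 12.61·exp(−k·t) = 12.61·0.7289 = 9.192 mg/L.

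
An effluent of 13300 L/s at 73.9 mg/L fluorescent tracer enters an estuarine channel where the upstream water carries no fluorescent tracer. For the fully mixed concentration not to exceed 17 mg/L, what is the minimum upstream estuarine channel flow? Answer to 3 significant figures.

44500 L/s

Set C_mix = 17: (Q·0 + 13300·73.90) / (Q + 13300) = 17
→ Q = 13300·(73.90 − 17)/(17 − 0) = 44520 L/s.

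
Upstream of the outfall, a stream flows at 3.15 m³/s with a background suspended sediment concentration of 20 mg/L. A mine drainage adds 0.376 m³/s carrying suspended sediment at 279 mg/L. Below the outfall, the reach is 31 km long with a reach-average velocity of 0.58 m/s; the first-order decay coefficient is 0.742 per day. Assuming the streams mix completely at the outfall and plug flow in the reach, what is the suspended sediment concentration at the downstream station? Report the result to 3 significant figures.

Mixed concentration C = ΣQC/ΣQ = (3.150·20.00 + 0.3760·279.0) / 3.526 = 167.9/3.526 = 47.62 mg/L.
Travel time t = 31·1000 / 0.58 = 53450 s = 14.85 h.
After decay, C = 47.62 × e^(−kt) = 47.62 × 0.6319 = 30.09 mg/L.

30.1 mg/L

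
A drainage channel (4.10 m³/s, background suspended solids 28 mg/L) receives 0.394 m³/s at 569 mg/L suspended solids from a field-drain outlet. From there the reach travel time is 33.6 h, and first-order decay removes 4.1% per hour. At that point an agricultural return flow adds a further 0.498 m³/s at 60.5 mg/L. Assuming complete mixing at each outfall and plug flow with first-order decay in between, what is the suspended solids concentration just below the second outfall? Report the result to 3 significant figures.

22.7 mg/L

Flow-weighted average: C = (4.100·28.00 + 0.3940·569.0) / 4.494 = 339.0/4.494 = 75.43 mg/L; combined flow 4.494 m³/s.
4.1%/h lost → k = −ln(1 − 0.041) = 0.04186 h⁻¹.
First-order decay: C = 75.43·exp(−k·t) = 75.43·0.2450 = 18.48 mg/L.
Second outfall: C = (4.494·18.48 + 0.4980·60.50)/4.992 = 22.67 mg/L.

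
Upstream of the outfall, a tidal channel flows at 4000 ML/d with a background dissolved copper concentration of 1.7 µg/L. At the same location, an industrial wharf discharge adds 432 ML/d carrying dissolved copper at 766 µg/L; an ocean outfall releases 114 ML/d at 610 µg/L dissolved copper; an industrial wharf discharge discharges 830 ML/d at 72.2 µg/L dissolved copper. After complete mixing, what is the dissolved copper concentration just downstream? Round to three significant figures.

Flow-weighted average: C = (4000·1.700 + 432.0·766.0 + 114.0·610.0 + 830.0·72.20) / 5376 = 467200/5376 = 86.90 µg/L.

86.9 µg/L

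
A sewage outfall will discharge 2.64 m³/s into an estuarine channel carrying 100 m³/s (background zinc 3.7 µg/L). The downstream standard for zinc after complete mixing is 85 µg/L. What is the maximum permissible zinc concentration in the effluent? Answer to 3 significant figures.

At the limit, (Qr·Cr + Qe·Cₑ)/(Qr + Qe) = 85:
Cₑ = (102.6·85 − 100.0·3.700) / 2.640 = 3165 µg/L.

3160 µg/L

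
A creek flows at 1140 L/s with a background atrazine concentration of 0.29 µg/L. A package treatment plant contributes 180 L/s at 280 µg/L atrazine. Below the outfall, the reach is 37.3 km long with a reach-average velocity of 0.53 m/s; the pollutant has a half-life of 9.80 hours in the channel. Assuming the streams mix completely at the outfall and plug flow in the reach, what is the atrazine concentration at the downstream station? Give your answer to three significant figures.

Conservation of mass: C = (1140·0.2900 + 180.0·280.0) / 1320 = 50730/1320 = 38.43 µg/L.
Travel time t = 37.3·1000 / 0.53 = 70380 s = 19.55 h.
Half-life 9.80 h → k = ln 2 / 9.80 = 0.07073 h⁻¹ = 1.698 d⁻¹.
Decay over the reach: 38.43·exp(−kt) = 38.43·0.2509 = 9.643 µg/L.

9.64 µg/L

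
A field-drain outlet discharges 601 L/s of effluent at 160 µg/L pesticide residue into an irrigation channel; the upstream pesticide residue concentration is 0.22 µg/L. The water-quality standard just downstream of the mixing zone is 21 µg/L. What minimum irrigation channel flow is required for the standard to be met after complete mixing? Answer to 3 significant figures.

4020 L/s

Set C_mix = 21: (Q·0.2200 + 601.0·160.0) / (Q + 601.0) = 21
→ Q = 601.0·(160.0 − 21)/(21 − 0.2200) = 4020 L/s.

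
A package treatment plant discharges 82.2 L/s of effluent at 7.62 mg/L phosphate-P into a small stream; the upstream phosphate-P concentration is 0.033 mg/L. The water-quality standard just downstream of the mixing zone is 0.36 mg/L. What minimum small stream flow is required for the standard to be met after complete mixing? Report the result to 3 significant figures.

1820 L/s

Set C_mix = 0.36: (Q·0.03300 + 82.20·7.620) / (Q + 82.20) = 0.36
→ Q = 82.20·(7.620 − 0.36)/(0.36 − 0.03300) = 1825 L/s.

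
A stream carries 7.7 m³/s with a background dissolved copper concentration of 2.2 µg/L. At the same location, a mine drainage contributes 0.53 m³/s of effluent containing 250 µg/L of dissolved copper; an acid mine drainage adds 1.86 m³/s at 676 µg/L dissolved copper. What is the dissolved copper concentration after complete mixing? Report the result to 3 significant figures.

139 µg/L

Flow-weighted average: C = (7.700·2.200 + 0.5300·250.0 + 1.860·676.0) / 10.09 = 1407/10.09 = 139.4 µg/L.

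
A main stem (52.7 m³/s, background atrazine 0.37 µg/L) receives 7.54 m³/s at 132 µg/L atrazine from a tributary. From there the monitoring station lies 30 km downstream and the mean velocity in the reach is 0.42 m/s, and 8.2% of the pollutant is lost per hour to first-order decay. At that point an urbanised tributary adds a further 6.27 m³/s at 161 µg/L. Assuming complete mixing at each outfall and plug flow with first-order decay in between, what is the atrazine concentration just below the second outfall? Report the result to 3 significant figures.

Mass balance: C = (52.70·0.3700 + 7.540·132.0) / 60.24 = 1015/60.24 = 16.85 µg/L; combined flow 60.24 m³/s.
Travel time t = 30·1000 / 0.42 = 71430 s = 19.84 h.
8.2%/h lost → k = −ln(1 − 0.082) = 0.08556 h⁻¹.
After decay, C = 16.85 × e^(−kt) = 16.85 × 0.1831 = 3.085 µg/L.
Second outfall: C = (60.24·3.085 + 6.270·161.0)/66.51 = 17.97 µg/L.

18.0 µg/L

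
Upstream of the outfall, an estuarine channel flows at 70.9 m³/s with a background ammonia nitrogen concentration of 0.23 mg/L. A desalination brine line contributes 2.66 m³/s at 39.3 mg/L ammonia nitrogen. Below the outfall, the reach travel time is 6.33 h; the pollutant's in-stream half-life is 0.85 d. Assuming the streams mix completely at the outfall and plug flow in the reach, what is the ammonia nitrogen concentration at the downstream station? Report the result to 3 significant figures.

1.32 mg/L

After mixing, C = (70.90·0.2300 + 2.660·39.30) / 73.56 = 120.8/73.56 = 1.643 mg/L.
Half-life 0.85 d → k = ln 2 / 0.85 = 0.8155 d⁻¹.
Applying C = C₀e^(−kt): 1.643 × 0.8065 = 1.325 mg/L.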